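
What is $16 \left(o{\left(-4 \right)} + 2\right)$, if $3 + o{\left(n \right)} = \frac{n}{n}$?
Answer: $0$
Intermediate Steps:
$o{\left(n \right)} = -2$ ($o{\left(n \right)} = -3 + \frac{n}{n} = -3 + 1 = -2$)
$16 \left(o{\left(-4 \right)} + 2\right) = 16 \left(-2 + 2\right) = 16 \cdot 0 = 0$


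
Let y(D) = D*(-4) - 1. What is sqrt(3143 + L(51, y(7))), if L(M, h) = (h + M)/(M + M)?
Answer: 4*sqrt(510969)/51 ≈ 56.064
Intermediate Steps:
y(D) = -1 - 4*D (y(D) = -4*D - 1 = -1 - 4*D)
L(M, h) = (M + h)/(2*M) (L(M, h) = (M + h)/((2*M)) = (M + h)*(1/(2*M)) = (M + h)/(2*M))
sqrt(3143 + L(51, y(7))) = sqrt(3143 + (1/2)*(51 + (-1 - 4*7))/51) = sqrt(3143 + (1/2)*(1/51)*(51 + (-1 - 28))) = sqrt(3143 + (1/2)*(1/51)*(51 - 29)) = sqrt(3143 + (1/2)*(1/51)*22) = sqrt(3143 + 11/51) = sqrt(160304/51) = 4*sqrt(510969)/51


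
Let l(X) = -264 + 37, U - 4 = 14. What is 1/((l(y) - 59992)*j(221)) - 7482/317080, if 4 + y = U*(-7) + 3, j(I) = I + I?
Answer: -49786799929/2109913577460 ≈ -0.023597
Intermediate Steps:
U = 18 (U = 4 + 14 = 18)
j(I) = 2*I
y = -127 (y = -4 + (18*(-7) + 3) = -4 + (-126 + 3) = -4 - 123 = -127)
l(X) = -227
1/((l(y) - 59992)*j(221)) - 7482/317080 = 1/((-227 - 59992)*((2*221))) - 7482/317080 = 1/(-60219*442) - 7482*1/317080 = -1/60219*1/442 - 3741/158540 = -1/26616798 - 3741/158540 = -49786799929/2109913577460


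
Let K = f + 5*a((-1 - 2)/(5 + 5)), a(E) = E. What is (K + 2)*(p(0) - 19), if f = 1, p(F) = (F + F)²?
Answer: -57/2 ≈ -28.500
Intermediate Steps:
p(F) = 4*F² (p(F) = (2*F)² = 4*F²)
K = -½ (K = 1 + 5*((-1 - 2)/(5 + 5)) = 1 + 5*(-3/10) = 1 - 3/2 = -½ ≈ -0.50000)
(K + 2)*(p(0) - 19) = (-½ + 2)*(4*0² - 19) = 3*(4*0 - 19)/2 = 3*(0 - 19)/2 = (3/2)*(-19) = -57/2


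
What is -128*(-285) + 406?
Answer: 36886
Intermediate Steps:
-128*(-285) + 406 = 36480 + 406 = 36886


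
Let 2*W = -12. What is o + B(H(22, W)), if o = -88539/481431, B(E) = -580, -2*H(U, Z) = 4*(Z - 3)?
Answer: -93106173/160477 ≈ -580.18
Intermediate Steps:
W = -6 (W = (½)*(-12) = -6)
H(U, Z) = 6 - 2*Z (H(U, Z) = -2*(Z - 3) = -2*(-3 + Z) = -(-12 + 4*Z)/2 = 6 - 2*Z)
o = -29513/160477 (o = -88539*1/481431 = -29513/160477 ≈ -0.18391)
o + B(H(22, W)) = -29513/160477 - 580 = -93106173/160477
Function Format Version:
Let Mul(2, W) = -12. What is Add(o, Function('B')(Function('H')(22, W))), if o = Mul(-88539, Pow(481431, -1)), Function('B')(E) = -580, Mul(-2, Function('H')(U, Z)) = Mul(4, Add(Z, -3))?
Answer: Rational(-93106173, 160477) ≈ -580.18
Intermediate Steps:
W = -6 (W = Mul(Rational(1, 2), -12) = -6)
Function('H')(U, Z) = Add(6, Mul(-2, Z)) (Function('H')(U, Z) = Mul(Rational(-1, 2), Mul(4, Add(Z, -3))) = Mul(Rational(-1, 2), Mul(4, Add(-3, Z))) = Mul(Rational(-1, 2), Add(-12, Mul(4, Z))) = Add(6, Mul(-2, Z)))
o = Rational(-29513, 160477) (o = Mul(-88539, Rational(1, 481431)) = Rational(-29513, 160477) ≈ -0.18391)
Add(o, Function('B')(Function('H')(22, W))) = Add(Rational(-29513, 160477), -580) = Rational(-93106173, 160477)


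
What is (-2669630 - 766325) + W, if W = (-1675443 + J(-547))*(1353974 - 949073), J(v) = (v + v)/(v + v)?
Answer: -678391577197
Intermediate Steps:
J(v) = 1 (J(v) = (2*v)/((2*v)) = (2*v)*(1/(2*v)) = 1)
W = -678388141242 (W = (-1675443 + 1)*(1353974 - 949073) = -1675442*404901 = -678388141242)
(-2669630 - 766325) + W = (-2669630 - 766325) - 678388141242 = -3435955 - 678388141242 = -678391577197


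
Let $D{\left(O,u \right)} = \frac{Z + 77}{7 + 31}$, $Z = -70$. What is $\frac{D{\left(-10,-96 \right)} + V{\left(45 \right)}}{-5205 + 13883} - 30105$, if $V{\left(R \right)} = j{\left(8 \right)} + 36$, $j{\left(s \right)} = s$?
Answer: $- \frac{9927543541}{329764} \approx -30105.0$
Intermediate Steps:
$D{\left(O,u \right)} = \frac{7}{38}$ ($D{\left(O,u \right)} = \frac{-70 + 77}{7 + 31} = \frac{7}{38}$)
$V{\left(R \right)} = 44$ ($V{\left(R \right)} = 8 + 36 = 44$)
$\frac{D{\left(-10,-96 \right)} + V{\left(45 \right)}}{-5205 + 13883} - 30105 = \frac{\frac{7}{38} + 44}{-5205 + 13883} - 30105 = \frac{1679}{38 \cdot 8678} - 30105 = \frac{1679}{38} \cdot \frac{1}{8678} - 30105 = \frac{1679}{329764} - 30105 = - \frac{9927543541}{329764}$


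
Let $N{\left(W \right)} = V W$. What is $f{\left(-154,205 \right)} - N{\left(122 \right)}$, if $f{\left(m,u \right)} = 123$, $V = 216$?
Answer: $-26229$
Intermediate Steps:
$N{\left(W \right)} = 216 W$
$f{\left(-154,205 \right)} - N{\left(122 \right)} = 123 - 216 \cdot 122 = 123 - 26352 = -26229$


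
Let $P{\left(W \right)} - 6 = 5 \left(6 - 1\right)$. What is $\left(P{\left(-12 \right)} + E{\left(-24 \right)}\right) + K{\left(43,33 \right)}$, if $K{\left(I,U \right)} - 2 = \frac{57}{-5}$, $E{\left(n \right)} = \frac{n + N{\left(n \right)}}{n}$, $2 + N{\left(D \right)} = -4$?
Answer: $\frac{457}{20} \approx 22.85$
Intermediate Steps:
$N{\left(D \right)} = -6$ ($N{\left(D \right)} = -2 - 4 = -6$)
$E{\left(n \right)} = \frac{-6 + n}{n}$ ($E{\left(n \right)} = \frac{n - 6}{n} = \frac{-6 + n}{n}$)
$K{\left(I,U \right)} = - \frac{47}{5}$ ($K{\left(I,U \right)} = 2 + \frac{57}{-5} = 2 + 57 \left(- \frac{1}{5}\right) = 2 - \frac{57}{5} = - \frac{47}{5}$)
$P{\left(W \right)} = 31$ ($P{\left(W \right)} = 6 + 5 \left(6 - 1\right) = 6 + 5 \cdot 5 = 6 + 25 = 31$)
$\left(P{\left(-12 \right)} + E{\left(-24 \right)}\right) + K{\left(43,33 \right)} = \left(31 + \frac{-6 - 24}{-24}\right) - \frac{47}{5} = \left(31 - - \frac{5}{4}\right) - \frac{47}{5} = \left(31 + \frac{5}{4}\right) - \frac{47}{5} = \frac{129}{4} - \frac{47}{5} = \frac{457}{20}$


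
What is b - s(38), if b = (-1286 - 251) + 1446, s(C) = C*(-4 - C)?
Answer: 1505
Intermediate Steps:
b = -91 (b = -1537 + 1446 = -91)
b - s(38) = -91 - (-1)*38*(4 + 38) = -91 - (-1)*38*42 = -91 - 1*(-1596) = -91 + 1596 = 1505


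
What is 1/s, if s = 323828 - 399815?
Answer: -1/75987 ≈ -1.3160e-5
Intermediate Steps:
s = -75987
1/s = 1/(-75987) = -1/75987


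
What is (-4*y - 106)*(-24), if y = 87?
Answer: 10896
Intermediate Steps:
(-4*y - 106)*(-24) = (-4*87 - 106)*(-24) = (-348 - 106)*(-24) = -454*(-24) = 10896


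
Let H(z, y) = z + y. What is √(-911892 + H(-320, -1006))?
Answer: I*√913218 ≈ 955.62*I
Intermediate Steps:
H(z, y) = y + z
√(-911892 + H(-320, -1006)) = √(-911892 + (-1006 - 320)) = √(-911892 - 1326) = √(-913218) = I*√913218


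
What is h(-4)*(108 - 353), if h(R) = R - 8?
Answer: 2940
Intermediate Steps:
h(R) = -8 + R
h(-4)*(108 - 353) = (-8 - 4)*(108 - 353) = -12*(-245) = 2940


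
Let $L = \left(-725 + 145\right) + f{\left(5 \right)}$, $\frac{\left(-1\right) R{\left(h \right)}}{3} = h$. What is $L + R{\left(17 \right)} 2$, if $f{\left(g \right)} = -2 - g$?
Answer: $-689$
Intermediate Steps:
$R{\left(h \right)} = - 3 h$
$L = -587$ ($L = \left(-725 + 145\right) - 7 = -580 - 7 = -587$)
$L + R{\left(17 \right)} 2 = -587 + \left(-3\right) 17 \cdot 2 = -587 - 102 = -689$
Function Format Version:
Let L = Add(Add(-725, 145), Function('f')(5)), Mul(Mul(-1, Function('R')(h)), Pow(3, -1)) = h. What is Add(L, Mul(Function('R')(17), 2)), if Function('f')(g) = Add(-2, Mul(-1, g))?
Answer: -689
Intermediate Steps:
Function('R')(h) = Mul(-3, h)
L = -587 (L = Add(Add(-725, 145), Add(-2, Mul(-1, 5))) = Add(-580, Add(-2, -5)) = Add(-580, -7) = -587)
Add(L, Mul(Function('R')(17), 2)) = Add(-587, Mul(Mul(-3, 17), 2)) = Add(-587, Mul(-51, 2)) = Add(-587, -102) = -689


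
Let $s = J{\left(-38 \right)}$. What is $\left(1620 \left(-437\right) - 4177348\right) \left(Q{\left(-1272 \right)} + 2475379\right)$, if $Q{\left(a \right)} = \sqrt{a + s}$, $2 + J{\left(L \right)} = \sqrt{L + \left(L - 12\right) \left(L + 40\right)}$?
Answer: $-12092939324152 - 4885288 \sqrt{-1274 + i \sqrt{138}} \approx -1.2093 \cdot 10^{13} - 1.7437 \cdot 10^{8} i$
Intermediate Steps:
$J{\left(L \right)} = -2 + \sqrt{L + \left(-12 + L\right) \left(40 + L\right)}$ ($J{\left(L \right)} = -2 + \sqrt{L + \left(L - 12\right) \left(L + 40\right)} = -2 + \sqrt{L + \left(-12 + L\right) \left(40 + L\right)}$)
$s = -2 + i \sqrt{138}$ ($s = -2 + \sqrt{-480 + \left(-38\right)^{2} + 29 \left(-38\right)} = -2 + \sqrt{-480 + 1444 - 1102} = -2 + \sqrt{-138} = -2 + i \sqrt{138} \approx -2.0 + 11.747 i$)
$Q{\left(a \right)} = \sqrt{-2 + a + i \sqrt{138}}$ ($Q{\left(a \right)} = \sqrt{a - \left(2 - i \sqrt{138}\right)} = \sqrt{-2 + a + i \sqrt{138}}$)
$\left(1620 \left(-437\right) - 4177348\right) \left(Q{\left(-1272 \right)} + 2475379\right) = \left(1620 \left(-437\right) - 4177348\right) \left(\sqrt{-2 - 1272 + i \sqrt{138}} + 2475379\right) = \left(-707940 - 4177348\right) \left(\sqrt{-1274 + i \sqrt{138}} + 2475379\right) = - 4885288 \left(2475379 + \sqrt{-1274 + i \sqrt{138}}\right) = -12092939324152 - 4885288 \sqrt{-1274 + i \sqrt{138}}$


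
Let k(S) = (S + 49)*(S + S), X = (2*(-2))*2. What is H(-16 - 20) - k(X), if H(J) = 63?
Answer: 719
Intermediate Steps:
X = -8 (X = -4*2 = -8)
k(S) = 2*S*(49 + S) (k(S) = (49 + S)*(2*S) = 2*S*(49 + S))
H(-16 - 20) - k(X) = 63 - 2*(-8)*(49 - 8) = 63 - 2*(-8)*41 = 63 - 1*(-656) = 63 + 656 = 719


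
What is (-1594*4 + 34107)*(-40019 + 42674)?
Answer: 73625805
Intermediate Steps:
(-1594*4 + 34107)*(-40019 + 42674) = (-6376 + 34107)*2655 = 27731*2655 = 73625805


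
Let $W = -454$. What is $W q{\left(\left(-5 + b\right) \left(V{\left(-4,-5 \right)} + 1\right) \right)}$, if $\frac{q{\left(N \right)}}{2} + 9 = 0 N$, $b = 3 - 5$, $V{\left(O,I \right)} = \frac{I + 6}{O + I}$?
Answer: $8172$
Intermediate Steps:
$V{\left(O,I \right)} = \frac{6 + I}{I + O}$
$b = -2$
$q{\left(N \right)} = -18$ ($q{\left(N \right)} = -18 + 2 \cdot 0 N = -18 + 2 \cdot 0 = -18 + 0 = -18$)
$W q{\left(\left(-5 + b\right) \left(V{\left(-4,-5 \right)} + 1\right) \right)} = \left(-454\right) \left(-18\right) = 8172$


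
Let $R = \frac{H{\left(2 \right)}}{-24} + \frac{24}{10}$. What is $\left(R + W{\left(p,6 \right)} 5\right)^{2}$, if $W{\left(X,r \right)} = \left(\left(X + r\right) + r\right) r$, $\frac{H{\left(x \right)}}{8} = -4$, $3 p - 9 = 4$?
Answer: $\frac{54848836}{225} \approx 2.4377 \cdot 10^{5}$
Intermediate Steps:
$p = \frac{13}{3}$ ($p = 3 + \frac{1}{3} \cdot 4 = 3 + \frac{4}{3} = \frac{13}{3} \approx 4.3333$)
$H{\left(x \right)} = -32$ ($H{\left(x \right)} = 8 \left(-4\right) = -32$)
$W{\left(X,r \right)} = r \left(X + 2 r\right)$ ($W{\left(X,r \right)} = \left(X + 2 r\right) r = r \left(X + 2 r\right)$)
$R = \frac{56}{15}$ ($R = - \frac{32}{-24} + \frac{24}{10} = \left(-32\right) \left(- \frac{1}{24}\right) + 24 \cdot \frac{1}{10} = \frac{4}{3} + \frac{12}{5} = \frac{56}{15} \approx 3.7333$)
$\left(R + W{\left(p,6 \right)} 5\right)^{2} = \left(\frac{56}{15} + 6 \left(\frac{13}{3} + 2 \cdot 6\right) 5\right)^{2} = \left(\frac{56}{15} + 6 \left(\frac{13}{3} + 12\right) 5\right)^{2} = \left(\frac{56}{15} + 6 \cdot \frac{49}{3} \cdot 5\right)^{2} = \left(\frac{56}{15} + 98 \cdot 5\right)^{2} = \left(\frac{56}{15} + 490\right)^{2} = \left(\frac{7406}{15}\right)^{2} = \frac{54848836}{225}$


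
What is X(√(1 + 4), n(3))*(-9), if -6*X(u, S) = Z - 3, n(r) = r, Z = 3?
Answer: 0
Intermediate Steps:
X(u, S) = 0 (X(u, S) = -(3 - 3)/6 = -⅙*0 = 0)
X(√(1 + 4), n(3))*(-9) = 0*(-9) = 0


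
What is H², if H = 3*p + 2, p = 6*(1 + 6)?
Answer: 16384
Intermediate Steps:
p = 42 (p = 6*7 = 42)
H = 128 (H = 3*42 + 2 = 126 + 2 = 128)
H² = 128² = 16384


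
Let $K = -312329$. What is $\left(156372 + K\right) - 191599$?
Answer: $-347556$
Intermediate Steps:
$\left(156372 + K\right) - 191599 = \left(156372 - 312329\right) - 191599 = -155957 - 191599 = -347556$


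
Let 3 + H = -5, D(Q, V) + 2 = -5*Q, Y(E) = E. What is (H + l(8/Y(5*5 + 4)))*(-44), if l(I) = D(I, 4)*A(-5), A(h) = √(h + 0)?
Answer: 352 + 4312*I*√5/29 ≈ 352.0 + 332.48*I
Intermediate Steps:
A(h) = √h
D(Q, V) = -2 - 5*Q
H = -8 (H = -3 - 5 = -8)
l(I) = I*√5*(-2 - 5*I) (l(I) = (-2 - 5*I)*√(-5) = (-2 - 5*I)*(I*√5) = I*√5*(-2 - 5*I))
(H + l(8/Y(5*5 + 4)))*(-44) = (-8 + I*√5*(-2 - 40/(5*5 + 4)))*(-44) = (-8 + I*√5*(-2 - 40/(25 + 4)))*(-44) = (-8 + I*√5*(-2 - 40/29))*(-44) = (-8 + I*√5*(-98/29))*(-44) = (-8 - 98*I*√5/29)*(-44) = 352 + 4312*I*√5/29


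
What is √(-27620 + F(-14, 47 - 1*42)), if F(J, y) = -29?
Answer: I*√27649 ≈ 166.28*I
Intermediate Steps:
√(-27620 + F(-14, 47 - 1*42)) = √(-27620 - 29) = √(-27649) = I*√27649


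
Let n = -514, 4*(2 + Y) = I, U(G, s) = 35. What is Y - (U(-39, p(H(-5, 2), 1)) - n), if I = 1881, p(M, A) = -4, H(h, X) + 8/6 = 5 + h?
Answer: -323/4 ≈ -80.750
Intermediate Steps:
H(h, X) = 11/3 + h (H(h, X) = -4/3 + (5 + h) = 11/3 + h)
Y = 1873/4 (Y = -2 + (¼)*1881 = -2 + 1881/4 = 1873/4 ≈ 468.25)
Y - (U(-39, p(H(-5, 2), 1)) - n) = 1873/4 - (35 - 1*(-514)) = 1873/4 - (35 + 514) = 1873/4 - 1*549 = 1873/4 - 549 = -323/4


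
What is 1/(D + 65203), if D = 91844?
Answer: 1/157047 ≈ 6.3675e-6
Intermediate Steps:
1/(D + 65203) = 1/(91844 + 65203) = 1/157047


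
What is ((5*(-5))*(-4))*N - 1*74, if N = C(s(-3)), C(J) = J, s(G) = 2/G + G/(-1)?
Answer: 478/3 ≈ 159.33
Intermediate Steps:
s(G) = -G + 2/G (s(G) = 2/G + G*(-1) = 2/G - G = -G + 2/G)
N = 7/3 (N = -1*(-3) + 2/(-3) = 3 + 2*(-⅓) = 3 - ⅔ = 7/3 ≈ 2.3333)
((5*(-5))*(-4))*N - 1*74 = ((5*(-5))*(-4))*(7/3) - 1*74 = -25*(-4)*(7/3) - 74 = 100*(7/3) - 74 = 700/3 - 74 = 478/3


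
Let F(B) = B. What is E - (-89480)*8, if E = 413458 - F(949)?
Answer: 1128349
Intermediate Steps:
E = 412509 (E = 413458 - 1*949 = 413458 - 949 = 412509)
E - (-89480)*8 = 412509 - (-89480)*8 = 412509 - 1*(-715840) = 412509 + 715840 = 1128349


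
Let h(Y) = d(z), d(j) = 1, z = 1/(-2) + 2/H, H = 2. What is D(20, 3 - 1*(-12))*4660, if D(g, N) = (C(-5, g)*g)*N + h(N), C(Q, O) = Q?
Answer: -6985340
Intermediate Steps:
z = 1/2 (z = 1/(-2) + 2/2 = 1*(-1/2) + 2*(1/2) = -1/2 + 1 = 1/2 ≈ 0.50000)
h(Y) = 1
D(g, N) = 1 - 5*N*g (D(g, N) = (-5*g)*N + 1 = -5*N*g + 1 = 1 - 5*N*g)
D(20, 3 - 1*(-12))*4660 = (1 - 5*(3 - 1*(-12))*20)*4660 = (1 - 5*(3 + 12)*20)*4660 = (1 - 5*15*20)*4660 = (1 - 1500)*4660 = -1499*4660 = -6985340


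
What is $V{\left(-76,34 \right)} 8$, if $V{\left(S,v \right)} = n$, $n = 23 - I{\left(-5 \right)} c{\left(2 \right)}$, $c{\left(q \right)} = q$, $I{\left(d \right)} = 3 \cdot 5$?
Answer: $-56$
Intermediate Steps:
$I{\left(d \right)} = 15$
$n = -7$ ($n = 23 - 15 \cdot 2 = 23 - 30 = -7$)
$V{\left(S,v \right)} = -7$
$V{\left(-76,34 \right)} 8 = \left(-7\right) 8 = -56$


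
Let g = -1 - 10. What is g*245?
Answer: -2695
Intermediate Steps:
g = -11
g*245 = -11*245 = -2695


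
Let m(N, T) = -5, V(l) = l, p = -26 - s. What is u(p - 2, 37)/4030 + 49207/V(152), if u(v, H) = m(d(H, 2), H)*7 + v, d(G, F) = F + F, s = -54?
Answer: 99151421/306280 ≈ 323.73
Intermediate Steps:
d(G, F) = 2*F
p = 28 (p = -26 - 1*(-54) = -26 + 54 = 28)
u(v, H) = -35 + v (u(v, H) = -5*7 + v = -35 + v)
u(p - 2, 37)/4030 + 49207/V(152) = (-35 + (28 - 2))/4030 + 49207/152 = (-35 + 26)*(1/4030) + 49207*(1/152) = -9*1/4030 + 49207/152 = -9/4030 + 49207/152 = 99151421/306280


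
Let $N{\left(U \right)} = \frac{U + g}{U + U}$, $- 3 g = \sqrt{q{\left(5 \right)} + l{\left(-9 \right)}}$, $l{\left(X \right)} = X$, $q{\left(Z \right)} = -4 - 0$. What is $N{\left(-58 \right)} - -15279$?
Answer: $\frac{30559}{2} + \frac{i \sqrt{13}}{348} \approx 15280.0 + 0.010361 i$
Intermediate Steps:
$q{\left(Z \right)} = -4$ ($q{\left(Z \right)} = -4 + 0 = -4$)
$g = - \frac{i \sqrt{13}}{3}$ ($g = - \frac{\sqrt{-4 - 9}}{3} = - \frac{\sqrt{-13}}{3} = - \frac{i \sqrt{13}}{3} \approx - 1.2019 i$)
$N{\left(U \right)} = \frac{U - \frac{i \sqrt{13}}{3}}{2 U}$ ($N{\left(U \right)} = \frac{U - \frac{i \sqrt{13}}{3}}{U + U} = \frac{U - \frac{i \sqrt{13}}{3}}{2 U}$)
$N{\left(-58 \right)} - -15279 = \frac{3 \left(-58\right) - i \sqrt{13}}{6 \left(-58\right)} - -15279 = \frac{1}{6} \left(- \frac{1}{58}\right) \left(-174 - i \sqrt{13}\right) + 15279 = \left(\frac{1}{2} + \frac{i \sqrt{13}}{348}\right) + 15279 = \frac{30559}{2} + \frac{i \sqrt{13}}{348}$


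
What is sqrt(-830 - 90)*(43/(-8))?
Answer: -43*I*sqrt(230)/4 ≈ -163.03*I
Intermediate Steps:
sqrt(-830 - 90)*(43/(-8)) = sqrt(-920)*(43*(-1/8)) = (2*I*sqrt(230))*(-43/8) = -43*I*sqrt(230)/4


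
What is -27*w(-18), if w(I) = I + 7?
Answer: 297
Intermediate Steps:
w(I) = 7 + I
-27*w(-18) = -27*(7 - 18) = -27*(-11) = 297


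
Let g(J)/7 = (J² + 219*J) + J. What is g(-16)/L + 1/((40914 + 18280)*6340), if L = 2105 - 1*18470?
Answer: 571641668163/409441346360 ≈ 1.3962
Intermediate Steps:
g(J) = 7*J² + 1540*J (g(J) = 7*((J² + 219*J) + J) = 7*(J² + 220*J) = 7*J² + 1540*J)
L = -16365 (L = 2105 - 18470 = -16365)
g(-16)/L + 1/((40914 + 18280)*6340) = (7*(-16)*(220 - 16))/(-16365) + 1/((40914 + 18280)*6340) = (7*(-16)*204)*(-1/16365) + (1/6340)/59194 = -22848*(-1/16365) + (1/59194)*(1/6340) = 7616/5455 + 1/375289960 = 571641668163/409441346360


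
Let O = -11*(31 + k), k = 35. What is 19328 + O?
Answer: 18602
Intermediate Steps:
O = -726 (O = -11*(31 + 35) = -11*66 = -726)
19328 + O = 19328 - 726 = 18602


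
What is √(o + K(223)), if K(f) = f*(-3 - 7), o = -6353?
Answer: I*√8583 ≈ 92.645*I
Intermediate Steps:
K(f) = -10*f (K(f) = f*(-10) = -10*f)
√(o + K(223)) = √(-6353 - 10*223) = √(-6353 - 2230) = √(-8583) = I*√8583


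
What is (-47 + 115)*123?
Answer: 8364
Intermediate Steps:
(-47 + 115)*123 = 68*123 = 8364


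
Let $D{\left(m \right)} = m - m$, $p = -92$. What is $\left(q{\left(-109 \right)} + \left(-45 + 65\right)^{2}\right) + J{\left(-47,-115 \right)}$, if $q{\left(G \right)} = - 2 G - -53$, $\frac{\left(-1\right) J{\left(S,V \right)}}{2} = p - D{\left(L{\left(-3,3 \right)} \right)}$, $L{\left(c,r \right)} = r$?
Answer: $855$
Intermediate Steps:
$D{\left(m \right)} = 0$
$J{\left(S,V \right)} = 184$ ($J{\left(S,V \right)} = - 2 \left(-92 - 0\right) = - 2 \left(-92 + 0\right) = \left(-2\right) \left(-92\right) = 184$)
$q{\left(G \right)} = 53 - 2 G$ ($q{\left(G \right)} = - 2 G + 53 = 53 - 2 G$)
$\left(q{\left(-109 \right)} + \left(-45 + 65\right)^{2}\right) + J{\left(-47,-115 \right)} = \left(\left(53 - -218\right) + \left(-45 + 65\right)^{2}\right) + 184 = \left(\left(53 + 218\right) + 20^{2}\right) + 184 = \left(271 + 400\right) + 184 = 671 + 184 = 855$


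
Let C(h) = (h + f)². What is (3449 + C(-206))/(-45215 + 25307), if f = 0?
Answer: -2185/948 ≈ -2.3049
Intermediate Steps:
C(h) = h² (C(h) = (h + 0)² = h²)
(3449 + C(-206))/(-45215 + 25307) = (3449 + (-206)²)/(-45215 + 25307) = (3449 + 42436)/(-19908) = 45885*(-1/19908) = -2185/948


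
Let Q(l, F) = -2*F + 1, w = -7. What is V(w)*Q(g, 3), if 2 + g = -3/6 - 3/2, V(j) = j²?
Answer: -245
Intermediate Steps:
g = -4 (g = -2 + (-3/6 - 3/2) = -2 + (-3*⅙ - 3*½) = -2 + (-½ - 3/2) = -2 - 2 = -4)
Q(l, F) = 1 - 2*F
V(w)*Q(g, 3) = (-7)²*(1 - 2*3) = 49*(1 - 6) = 49*(-5) = -245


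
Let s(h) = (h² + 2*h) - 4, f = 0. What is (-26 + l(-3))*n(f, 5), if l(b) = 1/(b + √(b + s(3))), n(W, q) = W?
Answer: 0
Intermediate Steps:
s(h) = -4 + h² + 2*h
l(b) = 1/(b + √(11 + b)) (l(b) = 1/(b + √(b + (-4 + 3² + 2*3))) = 1/(b + √(b + (-4 + 9 + 6))) = 1/(b + √(b + 11)) = 1/(b + √(11 + b)))
(-26 + l(-3))*n(f, 5) = (-26 + 1/(-3 + √(11 - 3)))*0 = (-26 + 1/(-3 + √8))*0 = (-26 + 1/(-3 + 2*√2))*0 = 0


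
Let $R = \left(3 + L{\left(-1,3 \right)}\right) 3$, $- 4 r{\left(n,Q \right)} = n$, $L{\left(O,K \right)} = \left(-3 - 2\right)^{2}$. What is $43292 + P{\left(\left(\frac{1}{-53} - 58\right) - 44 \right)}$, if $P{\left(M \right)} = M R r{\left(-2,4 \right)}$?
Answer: $\frac{2067382}{53} \approx 39007.0$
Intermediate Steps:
$L{\left(O,K \right)} = 25$ ($L{\left(O,K \right)} = \left(-5\right)^{2} = 25$)
$r{\left(n,Q \right)} = - \frac{n}{4}$
$R = 84$ ($R = \left(3 + 25\right) 3 = 28 \cdot 3 = 84$)
$P{\left(M \right)} = 42 M$ ($P{\left(M \right)} = M 84 \left(\left(- \frac{1}{4}\right) \left(-2\right)\right) = 84 M \frac{1}{2} = 42 M$)
$43292 + P{\left(\left(\frac{1}{-53} - 58\right) - 44 \right)} = 43292 + 42 \left(\left(\frac{1}{-53} - 58\right) - 44\right) = 43292 + 42 \left(\left(- \frac{1}{53} - 58\right) - 44\right) = 43292 + 42 \left(- \frac{3075}{53} - 44\right) = 43292 + 42 \left(- \frac{5407}{53}\right) = 43292 - \frac{227094}{53} = \frac{2067382}{53}$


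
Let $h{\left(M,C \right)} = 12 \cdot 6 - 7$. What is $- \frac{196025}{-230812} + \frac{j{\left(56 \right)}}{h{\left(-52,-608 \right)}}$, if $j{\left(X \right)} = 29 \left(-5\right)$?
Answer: $- \frac{4145223}{3000556} \approx -1.3815$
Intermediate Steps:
$h{\left(M,C \right)} = 65$ ($h{\left(M,C \right)} = 72 - 7 = 65$)
$j{\left(X \right)} = -145$
$- \frac{196025}{-230812} + \frac{j{\left(56 \right)}}{h{\left(-52,-608 \right)}} = - \frac{196025}{-230812} - \frac{145}{65} = \left(-196025\right) \left(- \frac{1}{230812}\right) - \frac{29}{13} = \frac{196025}{230812} - \frac{29}{13} = - \frac{4145223}{3000556}$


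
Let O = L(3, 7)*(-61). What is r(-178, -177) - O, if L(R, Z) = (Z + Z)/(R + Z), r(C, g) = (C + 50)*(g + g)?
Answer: 226987/5 ≈ 45397.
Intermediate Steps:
r(C, g) = 2*g*(50 + C) (r(C, g) = (50 + C)*(2*g) = 2*g*(50 + C))
L(R, Z) = 2*Z/(R + Z) (L(R, Z) = (2*Z)/(R + Z) = 2*Z/(R + Z))
O = -427/5 (O = (2*7/(3 + 7))*(-61) = (2*7/10)*(-61) = (2*7*(1/10))*(-61) = (7/5)*(-61) = -427/5 ≈ -85.400)
r(-178, -177) - O = 2*(-177)*(50 - 178) - 1*(-427/5) = 2*(-177)*(-128) + 427/5 = 45312 + 427/5 = 226987/5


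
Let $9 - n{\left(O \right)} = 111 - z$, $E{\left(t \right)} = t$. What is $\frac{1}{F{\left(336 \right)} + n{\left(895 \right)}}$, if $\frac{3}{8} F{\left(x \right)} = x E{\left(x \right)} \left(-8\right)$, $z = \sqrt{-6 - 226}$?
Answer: $- \frac{1204275}{2900556551366} - \frac{i \sqrt{58}}{2900556551366} \approx -4.1519 \cdot 10^{-7} - 2.6256 \cdot 10^{-12} i$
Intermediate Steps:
$z = 2 i \sqrt{58}$ ($z = \sqrt{-232} = 2 i \sqrt{58} \approx 15.232 i$)
$n{\left(O \right)} = -102 + 2 i \sqrt{58}$ ($n{\left(O \right)} = 9 - \left(111 - 2 i \sqrt{58}\right) = -102 + 2 i \sqrt{58}$)
$F{\left(x \right)} = - \frac{64 x^{2}}{3}$ ($F{\left(x \right)} = \frac{8 x x \left(-8\right)}{3} = \frac{8 x^{2} \left(-8\right)}{3} = \frac{8 \left(- 8 x^{2}\right)}{3} = - \frac{64 x^{2}}{3}$)
$\frac{1}{F{\left(336 \right)} + n{\left(895 \right)}} = \frac{1}{- \frac{64 \cdot 336^{2}}{3} - \left(102 - 2 i \sqrt{58}\right)} = \frac{1}{\left(- \frac{64}{3}\right) 112896 - \left(102 - 2 i \sqrt{58}\right)} = \frac{1}{-2408448 - \left(102 - 2 i \sqrt{58}\right)} = \frac{1}{-2408550 + 2 i \sqrt{58}}$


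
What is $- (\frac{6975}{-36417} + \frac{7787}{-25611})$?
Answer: $\frac{154071968}{310891929} \approx 0.49558$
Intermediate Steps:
$- (\frac{6975}{-36417} + \frac{7787}{-25611}) = - (6975 \left(- \frac{1}{36417}\right) + 7787 \left(- \frac{1}{25611}\right)) = - (- \frac{2325}{12139} - \frac{7787}{25611}) = \left(-1\right) \left(- \frac{154071968}{310891929}\right) = \frac{154071968}{310891929}$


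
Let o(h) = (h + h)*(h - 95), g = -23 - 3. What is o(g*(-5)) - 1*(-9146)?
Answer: 18246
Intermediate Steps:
g = -26
o(h) = 2*h*(-95 + h) (o(h) = (2*h)*(-95 + h) = 2*h*(-95 + h))
o(g*(-5)) - 1*(-9146) = 2*(-26*(-5))*(-95 - 26*(-5)) - 1*(-9146) = 2*130*(-95 + 130) + 9146 = 2*130*35 + 9146 = 9100 + 9146 = 18246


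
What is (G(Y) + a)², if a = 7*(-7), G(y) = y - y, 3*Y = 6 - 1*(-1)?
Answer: 2401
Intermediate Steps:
Y = 7/3 (Y = (6 - 1*(-1))/3 = (6 + 1)/3 = (⅓)*7 = 7/3 ≈ 2.3333)
G(y) = 0
a = -49
(G(Y) + a)² = (0 - 49)² = (-49)² = 2401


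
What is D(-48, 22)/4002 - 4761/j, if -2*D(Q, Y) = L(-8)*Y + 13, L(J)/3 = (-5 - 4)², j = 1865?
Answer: -2091373/649020 ≈ -3.2224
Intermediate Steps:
L(J) = 243 (L(J) = 3*(-5 - 4)² = 3*(-9)² = 3*81 = 243)
D(Q, Y) = -13/2 - 243*Y/2 (D(Q, Y) = -(243*Y + 13)/2 = -(13 + 243*Y)/2 = -13/2 - 243*Y/2)
D(-48, 22)/4002 - 4761/j = (-13/2 - 243/2*22)/4002 - 4761/1865 = (-13/2 - 2673)*(1/4002) - 4761*1/1865 = -5359/2*1/4002 - 4761/1865 = -233/348 - 4761/1865 = -2091373/649020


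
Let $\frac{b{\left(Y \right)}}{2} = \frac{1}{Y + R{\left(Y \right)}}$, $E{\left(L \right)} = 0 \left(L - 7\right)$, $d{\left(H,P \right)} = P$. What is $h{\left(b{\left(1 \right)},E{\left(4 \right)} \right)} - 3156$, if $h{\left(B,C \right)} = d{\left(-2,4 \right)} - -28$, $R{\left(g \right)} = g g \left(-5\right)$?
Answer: $-3124$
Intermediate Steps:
$E{\left(L \right)} = 0$ ($E{\left(L \right)} = 0 \left(-7 + L\right) = 0$)
$R{\left(g \right)} = - 5 g^{2}$ ($R{\left(g \right)} = g^{2} \left(-5\right) = - 5 g^{2}$)
$b{\left(Y \right)} = \frac{2}{Y - 5 Y^{2}}$
$h{\left(B,C \right)} = 32$ ($h{\left(B,C \right)} = 4 - -28 = 4 + 28 = 32$)
$h{\left(b{\left(1 \right)},E{\left(4 \right)} \right)} - 3156 = 32 - 3156 = -3124$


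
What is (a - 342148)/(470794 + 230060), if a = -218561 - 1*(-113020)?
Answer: -40699/63714 ≈ -0.63878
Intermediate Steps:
a = -105541 (a = -218561 + 113020 = -105541)
(a - 342148)/(470794 + 230060) = (-105541 - 342148)/(470794 + 230060) = -447689/700854 = -447689*1/700854 = -40699/63714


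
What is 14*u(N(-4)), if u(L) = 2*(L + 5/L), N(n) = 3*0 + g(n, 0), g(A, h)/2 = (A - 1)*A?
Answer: 2247/2 ≈ 1123.5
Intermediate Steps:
g(A, h) = 2*A*(-1 + A) (g(A, h) = 2*((A - 1)*A) = 2*((-1 + A)*A) = 2*(A*(-1 + A)) = 2*A*(-1 + A))
N(n) = 2*n*(-1 + n) (N(n) = 3*0 + 2*n*(-1 + n) = 0 + 2*n*(-1 + n) = 2*n*(-1 + n))
u(L) = 2*L + 10/L
14*u(N(-4)) = 14*(2*(2*(-4)*(-1 - 4)) + 10/((2*(-4)*(-1 - 4)))) = 14*(2*(2*(-4)*(-5)) + 10/((2*(-4)*(-5)))) = 14*(2*40 + 10/40) = 14*(80 + 10*(1/40)) = 14*(80 + 1/4) = 14*(321/4) = 2247/2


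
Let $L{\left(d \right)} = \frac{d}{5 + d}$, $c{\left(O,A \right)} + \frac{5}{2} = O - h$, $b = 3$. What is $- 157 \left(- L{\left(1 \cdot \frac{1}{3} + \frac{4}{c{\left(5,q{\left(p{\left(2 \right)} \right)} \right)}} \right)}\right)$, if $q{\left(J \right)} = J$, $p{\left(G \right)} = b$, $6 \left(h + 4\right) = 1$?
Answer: $\frac{1727}{68} \approx 25.397$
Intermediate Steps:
$h = - \frac{23}{6}$ ($h = -4 + \frac{1}{6} \cdot 1 = -4 + \frac{1}{6} = - \frac{23}{6} \approx -3.8333$)
$p{\left(G \right)} = 3$
$c{\left(O,A \right)} = \frac{4}{3} + O$ ($c{\left(O,A \right)} = - \frac{5}{2} + \left(O - - \frac{23}{6}\right) = - \frac{5}{2} + \left(O + \frac{23}{6}\right) = - \frac{5}{2} + \left(\frac{23}{6} + O\right) = \frac{4}{3} + O$)
$- 157 \left(- L{\left(1 \cdot \frac{1}{3} + \frac{4}{c{\left(5,q{\left(p{\left(2 \right)} \right)} \right)}} \right)}\right) = - 157 \left(- \frac{1 \cdot \frac{1}{3} + \frac{4}{\frac{4}{3} + 5}}{5 + \left(1 \cdot \frac{1}{3} + \frac{4}{\frac{4}{3} + 5}\right)}\right) = - 157 \left(- \frac{1 \cdot \frac{1}{3} + \frac{4}{\frac{19}{3}}}{5 + \left(1 \cdot \frac{1}{3} + \frac{4}{\frac{19}{3}}\right)}\right) = - 157 \left(- \frac{\frac{1}{3} + 4 \cdot \frac{3}{19}}{5 + \left(\frac{1}{3} + 4 \cdot \frac{3}{19}\right)}\right) = - 157 \left(- \frac{\frac{1}{3} + \frac{12}{19}}{5 + \left(\frac{1}{3} + \frac{12}{19}\right)}\right) = - 157 \left(- \frac{55}{57 \left(5 + \frac{55}{57}\right)}\right) = - 157 \left(- \frac{55}{57 \cdot \frac{340}{57}}\right) = - 157 \left(- \frac{55 \cdot 57}{57 \cdot 340}\right) = - 157 \left(\left(-1\right) \frac{11}{68}\right) = \left(-157\right) \left(- \frac{11}{68}\right) = \frac{1727}{68}$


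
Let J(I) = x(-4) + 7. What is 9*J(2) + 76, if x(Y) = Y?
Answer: 103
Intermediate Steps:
J(I) = 3 (J(I) = -4 + 7 = 3)
9*J(2) + 76 = 9*3 + 76 = 27 + 76 = 103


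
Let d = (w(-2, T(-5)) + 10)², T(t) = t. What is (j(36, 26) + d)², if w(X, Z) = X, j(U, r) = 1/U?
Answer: 5313025/1296 ≈ 4099.6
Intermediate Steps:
d = 64 (d = (-2 + 10)² = 8² = 64)
(j(36, 26) + d)² = (1/36 + 64)² = (2305/36)² = 5313025/1296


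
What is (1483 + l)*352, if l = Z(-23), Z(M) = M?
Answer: 513920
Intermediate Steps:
l = -23
(1483 + l)*352 = (1483 - 23)*352 = 1460*352 = 513920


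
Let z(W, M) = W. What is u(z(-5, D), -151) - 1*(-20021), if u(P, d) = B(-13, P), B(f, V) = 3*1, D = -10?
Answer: 20024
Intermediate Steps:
B(f, V) = 3
u(P, d) = 3
u(z(-5, D), -151) - 1*(-20021) = 3 - 1*(-20021) = 3 + 20021 = 20024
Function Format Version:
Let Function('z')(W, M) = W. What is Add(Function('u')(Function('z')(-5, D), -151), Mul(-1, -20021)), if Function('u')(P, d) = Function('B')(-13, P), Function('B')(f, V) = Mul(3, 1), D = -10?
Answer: 20024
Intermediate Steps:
Function('B')(f, V) = 3
Function('u')(P, d) = 3
Add(Function('u')(Function('z')(-5, D), -151), Mul(-1, -20021)) = Add(3, Mul(-1, -20021)) = Add(3, 20021) = 20024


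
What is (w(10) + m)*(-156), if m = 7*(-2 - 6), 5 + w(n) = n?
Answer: 7956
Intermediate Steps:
w(n) = -5 + n
m = -56 (m = 7*(-8) = -56)
(w(10) + m)*(-156) = ((-5 + 10) - 56)*(-156) = (5 - 56)*(-156) = -51*(-156) = 7956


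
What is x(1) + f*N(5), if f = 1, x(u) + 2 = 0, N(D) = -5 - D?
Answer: -12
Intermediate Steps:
x(u) = -2 (x(u) = -2 + 0 = -2)
x(1) + f*N(5) = -2 + 1*(-5 - 1*5) = -2 + 1*(-5 - 5) = -2 + 1*(-10) = -2 - 10 = -12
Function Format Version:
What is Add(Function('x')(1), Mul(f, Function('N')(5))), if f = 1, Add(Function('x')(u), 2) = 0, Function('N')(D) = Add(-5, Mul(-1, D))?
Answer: -12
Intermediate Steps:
Function('x')(u) = -2 (Function('x')(u) = Add(-2, 0) = -2)
Add(Function('x')(1), Mul(f, Function('N')(5))) = Add(-2, Mul(1, Add(-5, Mul(-1, 5)))) = Add(-2, Mul(1, Add(-5, -5))) = Add(-2, Mul(1, -10)) = Add(-2, -10) = -12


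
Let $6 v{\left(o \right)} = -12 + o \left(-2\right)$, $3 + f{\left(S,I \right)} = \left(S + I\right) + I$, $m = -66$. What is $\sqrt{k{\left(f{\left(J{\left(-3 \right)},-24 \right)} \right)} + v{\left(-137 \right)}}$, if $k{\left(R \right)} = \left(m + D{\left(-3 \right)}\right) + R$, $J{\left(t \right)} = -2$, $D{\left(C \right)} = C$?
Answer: $\frac{i \sqrt{705}}{3} \approx 8.8506 i$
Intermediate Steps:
$f{\left(S,I \right)} = -3 + S + 2 I$ ($f{\left(S,I \right)} = -3 + \left(\left(S + I\right) + I\right) = -3 + \left(\left(I + S\right) + I\right) = -3 + \left(S + 2 I\right) = -3 + S + 2 I$)
$v{\left(o \right)} = -2 - \frac{o}{3}$ ($v{\left(o \right)} = \frac{-12 + o \left(-2\right)}{6} = \frac{-12 - 2 o}{6} = -2 - \frac{o}{3}$)
$k{\left(R \right)} = -69 + R$ ($k{\left(R \right)} = \left(-66 - 3\right) + R = -69 + R$)
$\sqrt{k{\left(f{\left(J{\left(-3 \right)},-24 \right)} \right)} + v{\left(-137 \right)}} = \sqrt{\left(-69 - 53\right) - - \frac{131}{3}} = \sqrt{\left(-69 - 53\right) + \left(-2 + \frac{137}{3}\right)} = \sqrt{\left(-69 - 53\right) + \frac{131}{3}} = \sqrt{-122 + \frac{131}{3}} = \sqrt{- \frac{235}{3}} = \frac{i \sqrt{705}}{3}$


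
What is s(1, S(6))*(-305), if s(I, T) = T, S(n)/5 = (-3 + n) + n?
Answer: -13725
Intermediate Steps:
S(n) = -15 + 10*n (S(n) = 5*((-3 + n) + n) = 5*(-3 + 2*n) = -15 + 10*n)
s(1, S(6))*(-305) = (-15 + 10*6)*(-305) = (-15 + 60)*(-305) = 45*(-305) = -13725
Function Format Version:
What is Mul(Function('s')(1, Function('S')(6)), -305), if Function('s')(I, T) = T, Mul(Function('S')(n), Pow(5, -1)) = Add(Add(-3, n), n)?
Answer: -13725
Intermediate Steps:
Function('S')(n) = Add(-15, Mul(10, n)) (Function('S')(n) = Mul(5, Add(Add(-3, n), n)) = Mul(5, Add(-3, Mul(2, n))) = Add(-15, Mul(10, n)))
Mul(Function('s')(1, Function('S')(6)), -305) = Mul(Add(-15, Mul(10, 6)), -305) = Mul(Add(-15, 60), -305) = Mul(45, -305) = -13725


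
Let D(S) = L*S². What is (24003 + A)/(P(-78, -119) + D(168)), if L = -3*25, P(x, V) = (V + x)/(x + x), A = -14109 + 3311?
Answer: -2059980/330220603 ≈ -0.0062382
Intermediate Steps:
A = -10798
P(x, V) = (V + x)/(2*x) (P(x, V) = (V + x)/((2*x)) = (V + x)*(1/(2*x)) = (V + x)/(2*x))
L = -75
D(S) = -75*S²
(24003 + A)/(P(-78, -119) + D(168)) = (24003 - 10798)/((½)*(-119 - 78)/(-78) - 75*168²) = 13205/((½)*(-1/78)*(-197) - 75*28224) = 13205/(197/156 - 2116800) = 13205/(-330220603/156) = 13205*(-156/330220603) = -2059980/330220603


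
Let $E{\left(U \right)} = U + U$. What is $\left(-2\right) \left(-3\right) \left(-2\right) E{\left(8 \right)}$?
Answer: $-192$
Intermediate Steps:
$E{\left(U \right)} = 2 U$
$\left(-2\right) \left(-3\right) \left(-2\right) E{\left(8 \right)} = \left(-2\right) \left(-3\right) \left(-2\right) 2 \cdot 8 = 6 \left(-2\right) 16 = \left(-12\right) 16 = -192$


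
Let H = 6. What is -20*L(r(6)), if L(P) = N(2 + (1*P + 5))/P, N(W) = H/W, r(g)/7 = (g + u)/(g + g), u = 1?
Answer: -17280/6517 ≈ -2.6515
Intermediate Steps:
r(g) = 7*(1 + g)/(2*g) (r(g) = 7*((g + 1)/(g + g)) = 7*((1 + g)/((2*g))) = 7*((1 + g)*(1/(2*g))) = 7*((1 + g)/(2*g)) = 7*(1 + g)/(2*g))
N(W) = 6/W
L(P) = 6/(P*(7 + P)) (L(P) = (6/(2 + (1*P + 5)))/P = (6/(2 + (P + 5)))/P = (6/(2 + (5 + P)))/P = (6/(7 + P))/P = 6/(P*(7 + P)))
-20*L(r(6)) = -120/(((7/2)*(1 + 6)/6)*(7 + (7/2)*(1 + 6)/6)) = -120/(((7/2)*(⅙)*7)*(7 + (7/2)*(⅙)*7)) = -120/(49/12*(7 + 49/12)) = -120*12/(49*133/12) = -120*12*12/(49*133) = -20*864/6517 = -17280/6517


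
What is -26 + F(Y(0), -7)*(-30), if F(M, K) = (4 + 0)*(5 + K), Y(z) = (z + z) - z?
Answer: 214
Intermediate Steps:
Y(z) = z (Y(z) = 2*z - z = z)
F(M, K) = 20 + 4*K (F(M, K) = 4*(5 + K) = 20 + 4*K)
-26 + F(Y(0), -7)*(-30) = -26 + (20 + 4*(-7))*(-30) = -26 + (20 - 28)*(-30) = -26 - 8*(-30) = -26 + 240 = 214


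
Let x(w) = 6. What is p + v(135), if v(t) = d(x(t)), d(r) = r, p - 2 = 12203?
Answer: 12211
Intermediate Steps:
p = 12205 (p = 2 + 12203 = 12205)
v(t) = 6
p + v(135) = 12205 + 6 = 12211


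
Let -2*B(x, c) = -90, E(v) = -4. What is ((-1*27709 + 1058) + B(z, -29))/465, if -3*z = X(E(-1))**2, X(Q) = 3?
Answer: -26606/465 ≈ -57.217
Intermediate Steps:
z = -3 (z = -1/3*3**2 = -1/3*9 = -3)
B(x, c) = 45 (B(x, c) = -1/2*(-90) = 45)
((-1*27709 + 1058) + B(z, -29))/465 = ((-1*27709 + 1058) + 45)/465 = ((-27709 + 1058) + 45)*(1/465) = (-26651 + 45)*(1/465) = -26606*1/465 = -26606/465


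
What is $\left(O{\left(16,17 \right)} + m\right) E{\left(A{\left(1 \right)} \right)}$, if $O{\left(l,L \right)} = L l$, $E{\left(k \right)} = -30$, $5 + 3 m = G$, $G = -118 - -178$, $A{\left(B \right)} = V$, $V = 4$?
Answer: $-8710$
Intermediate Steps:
$A{\left(B \right)} = 4$
$G = 60$ ($G = -118 + 178 = 60$)
$m = \frac{55}{3}$ ($m = - \frac{5}{3} + \frac{1}{3} \cdot 60 = - \frac{5}{3} + 20 = \frac{55}{3} \approx 18.333$)
$\left(O{\left(16,17 \right)} + m\right) E{\left(A{\left(1 \right)} \right)} = \left(17 \cdot 16 + \frac{55}{3}\right) \left(-30\right) = \left(272 + \frac{55}{3}\right) \left(-30\right) = \frac{871}{3} \left(-30\right) = -8710$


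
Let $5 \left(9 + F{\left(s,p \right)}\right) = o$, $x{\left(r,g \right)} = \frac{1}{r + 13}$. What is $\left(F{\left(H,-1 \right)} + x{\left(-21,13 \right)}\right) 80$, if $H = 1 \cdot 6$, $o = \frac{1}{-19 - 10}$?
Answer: $- \frac{21186}{29} \approx -730.55$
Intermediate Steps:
$o = - \frac{1}{29}$ ($o = \frac{1}{-29} = - \frac{1}{29} \approx -0.034483$)
$H = 6$
$x{\left(r,g \right)} = \frac{1}{13 + r}$
$F{\left(s,p \right)} = - \frac{1306}{145}$ ($F{\left(s,p \right)} = -9 + \frac{1}{5} \left(- \frac{1}{29}\right) = -9 - \frac{1}{145} = - \frac{1306}{145}$)
$\left(F{\left(H,-1 \right)} + x{\left(-21,13 \right)}\right) 80 = \left(- \frac{1306}{145} + \frac{1}{13 - 21}\right) 80 = \left(- \frac{1306}{145} + \frac{1}{-8}\right) 80 = \left(- \frac{1306}{145} - \frac{1}{8}\right) 80 = \left(- \frac{10593}{1160}\right) 80 = - \frac{21186}{29}$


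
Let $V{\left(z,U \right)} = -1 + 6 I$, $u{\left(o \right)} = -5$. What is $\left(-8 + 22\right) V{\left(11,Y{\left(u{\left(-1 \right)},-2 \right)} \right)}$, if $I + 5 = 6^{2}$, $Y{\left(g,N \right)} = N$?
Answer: $2590$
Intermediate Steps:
$I = 31$ ($I = -5 + 6^{2} = -5 + 36 = 31$)
$V{\left(z,U \right)} = 185$ ($V{\left(z,U \right)} = -1 + 6 \cdot 31 = -1 + 186 = 185$)
$\left(-8 + 22\right) V{\left(11,Y{\left(u{\left(-1 \right)},-2 \right)} \right)} = \left(-8 + 22\right) 185 = 14 \cdot 185 = 2590$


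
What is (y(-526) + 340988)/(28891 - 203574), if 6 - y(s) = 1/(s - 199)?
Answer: -247220651/126645175 ≈ -1.9521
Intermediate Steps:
y(s) = 6 - 1/(-199 + s) (y(s) = 6 - 1/(s - 199) = 6 - 1/(-199 + s))
(y(-526) + 340988)/(28891 - 203574) = ((-1195 + 6*(-526))/(-199 - 526) + 340988)/(28891 - 203574) = ((-1195 - 3156)/(-725) + 340988)/(-174683) = (-1/725*(-4351) + 340988)*(-1/174683) = (4351/725 + 340988)*(-1/174683) = (247220651/725)*(-1/174683) = -247220651/126645175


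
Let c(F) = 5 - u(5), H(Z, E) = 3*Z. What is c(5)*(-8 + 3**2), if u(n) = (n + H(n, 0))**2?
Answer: -395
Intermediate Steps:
u(n) = 16*n**2 (u(n) = (n + 3*n)**2 = (4*n)**2 = 16*n**2)
c(F) = -395 (c(F) = 5 - 16*5**2 = 5 - 16*25 = 5 - 1*400 = 5 - 400 = -395)
c(5)*(-8 + 3**2) = -395*(-8 + 3**2) = -395*(-8 + 9) = -395*1 = -395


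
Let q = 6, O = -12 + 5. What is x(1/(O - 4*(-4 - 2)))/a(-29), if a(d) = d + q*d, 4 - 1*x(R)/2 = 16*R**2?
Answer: -2280/58667 ≈ -0.038863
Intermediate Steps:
O = -7
x(R) = 8 - 32*R**2
a(d) = 7*d (a(d) = d + 6*d = 7*d)
x(1/(O - 4*(-4 - 2)))/a(-29) = (8 - 32/(-7 - 4*(-4 - 2))**2)/((7*(-29))) = (8 - 32/(-7 - 4*(-6))**2)/(-203) = (8 - 32/(-7 + 24)**2)*(-1/203) = (8 - 32*(1/17)**2)*(-1/203) = (8 - 32*1/289)*(-1/203) = (8 - 32/289)*(-1/203) = (2280/289)*(-1/203) = -2280/58667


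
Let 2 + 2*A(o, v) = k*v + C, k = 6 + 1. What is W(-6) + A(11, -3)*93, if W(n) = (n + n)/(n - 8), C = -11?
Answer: -11061/7 ≈ -1580.1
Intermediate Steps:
k = 7
W(n) = 2*n/(-8 + n) (W(n) = (2*n)/(-8 + n) = 2*n/(-8 + n))
A(o, v) = -13/2 + 7*v/2 (A(o, v) = -1 + (7*v - 11)/2 = -1 + (-11 + 7*v)/2 = -1 + (-11/2 + 7*v/2) = -13/2 + 7*v/2)
W(-6) + A(11, -3)*93 = 2*(-6)/(-8 - 6) + (-13/2 + (7/2)*(-3))*93 = 2*(-6)/(-14) + (-13/2 - 21/2)*93 = 2*(-6)*(-1/14) - 17*93 = 6/7 - 1581 = -11061/7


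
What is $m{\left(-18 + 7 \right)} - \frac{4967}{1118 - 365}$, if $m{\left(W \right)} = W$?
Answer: $- \frac{13250}{753} \approx -17.596$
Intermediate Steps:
$m{\left(-18 + 7 \right)} - \frac{4967}{1118 - 365} = \left(-18 + 7\right) - \frac{4967}{1118 - 365} = -11 - \frac{4967}{753} = - \frac{13250}{753}$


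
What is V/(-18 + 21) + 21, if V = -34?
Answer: 29/3 ≈ 9.6667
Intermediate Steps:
V/(-18 + 21) + 21 = -34/(-18 + 21) + 21 = -34/3 + 21 = 29/3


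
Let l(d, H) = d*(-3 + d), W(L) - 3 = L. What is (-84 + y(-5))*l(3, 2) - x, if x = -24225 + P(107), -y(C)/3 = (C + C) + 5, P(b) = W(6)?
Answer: 24216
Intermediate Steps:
W(L) = 3 + L
P(b) = 9 (P(b) = 3 + 6 = 9)
y(C) = -15 - 6*C (y(C) = -3*((C + C) + 5) = -3*(2*C + 5) = -3*(5 + 2*C) = -15 - 6*C)
x = -24216 (x = -24225 + 9 = -24216)
(-84 + y(-5))*l(3, 2) - x = (-84 + (-15 - 6*(-5)))*(3*(-3 + 3)) - 1*(-24216) = (-84 + (-15 + 30))*(3*0) + 24216 = (-84 + 15)*0 + 24216 = -69*0 + 24216 = 0 + 24216 = 24216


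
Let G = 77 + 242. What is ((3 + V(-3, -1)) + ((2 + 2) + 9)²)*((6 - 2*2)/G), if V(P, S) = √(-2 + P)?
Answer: 344/319 + 2*I*√5/319 ≈ 1.0784 + 0.014019*I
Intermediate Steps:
G = 319
((3 + V(-3, -1)) + ((2 + 2) + 9)²)*((6 - 2*2)/G) = ((3 + √(-2 - 3)) + ((2 + 2) + 9)²)*((6 - 2*2)/319) = ((3 + √(-5)) + (4 + 9)²)*((6 - 4)*(1/319)) = ((3 + I*√5) + 13²)*(2*(1/319)) = ((3 + I*√5) + 169)*(2/319) = (172 + I*√5)*(2/319) = 344/319 + 2*I*√5/319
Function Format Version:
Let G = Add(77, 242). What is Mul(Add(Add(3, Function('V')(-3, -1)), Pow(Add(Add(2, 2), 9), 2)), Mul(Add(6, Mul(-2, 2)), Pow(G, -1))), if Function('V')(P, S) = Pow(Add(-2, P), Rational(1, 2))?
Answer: Add(Rational(344, 319), Mul(Rational(2, 319), I, Pow(5, Rational(1, 2)))) ≈ Add(1.0784, Mul(0.014019, I))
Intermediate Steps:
G = 319
Mul(Add(Add(3, Function('V')(-3, -1)), Pow(Add(Add(2, 2), 9), 2)), Mul(Add(6, Mul(-2, 2)), Pow(G, -1))) = Mul(Add(Add(3, Pow(Add(-2, -3), Rational(1, 2))), Pow(Add(Add(2, 2), 9), 2)), Mul(Add(6, Mul(-2, 2)), Pow(319, -1))) = Mul(Add(Add(3, Pow(-5, Rational(1, 2))), Pow(Add(4, 9), 2)), Mul(Add(6, -4), Rational(1, 319))) = Mul(Add(Add(3, Mul(I, Pow(5, Rational(1, 2)))), Pow(13, 2)), Mul(2, Rational(1, 319))) = Mul(Add(Add(3, Mul(I, Pow(5, Rational(1, 2)))), 169), Rational(2, 319)) = Mul(Add(172, Mul(I, Pow(5, Rational(1, 2)))), Rational(2, 319)) = Add(Rational(344, 319), Mul(Rational(2, 319), I, Pow(5, Rational(1, 2))))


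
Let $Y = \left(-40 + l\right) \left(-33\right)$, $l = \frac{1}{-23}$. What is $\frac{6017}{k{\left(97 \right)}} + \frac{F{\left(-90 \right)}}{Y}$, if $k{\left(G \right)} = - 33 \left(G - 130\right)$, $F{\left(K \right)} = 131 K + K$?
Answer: $- \frac{105311}{30393} \approx -3.465$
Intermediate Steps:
$F{\left(K \right)} = 132 K$
$l = - \frac{1}{23} \approx -0.043478$
$k{\left(G \right)} = 4290 - 33 G$ ($k{\left(G \right)} = - 33 \left(-130 + G\right) = 4290 - 33 G$)
$Y = \frac{30393}{23}$ ($Y = \left(-40 - \frac{1}{23}\right) \left(-33\right) = \left(- \frac{921}{23}\right) \left(-33\right) = \frac{30393}{23} \approx 1321.4$)
$\frac{6017}{k{\left(97 \right)}} + \frac{F{\left(-90 \right)}}{Y} = \frac{6017}{4290 - 3201} + \frac{132 \left(-90\right)}{\frac{30393}{23}} = \frac{6017}{4290 - 3201} - \frac{2760}{307} = \frac{6017}{1089} - \frac{2760}{307} = 6017 \cdot \frac{1}{1089} - \frac{2760}{307} = \frac{547}{99} - \frac{2760}{307} = - \frac{105311}{30393}$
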